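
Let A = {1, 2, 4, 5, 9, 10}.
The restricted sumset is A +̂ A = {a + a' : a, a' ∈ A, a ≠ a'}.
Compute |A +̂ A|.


Restricted sumset: A +̂ A = {a + a' : a ∈ A, a' ∈ A, a ≠ a'}.
Equivalently, take A + A and drop any sum 2a that is achievable ONLY as a + a for a ∈ A (i.e. sums representable only with equal summands).
Enumerate pairs (a, a') with a < a' (symmetric, so each unordered pair gives one sum; this covers all a ≠ a'):
  1 + 2 = 3
  1 + 4 = 5
  1 + 5 = 6
  1 + 9 = 10
  1 + 10 = 11
  2 + 4 = 6
  2 + 5 = 7
  2 + 9 = 11
  2 + 10 = 12
  4 + 5 = 9
  4 + 9 = 13
  4 + 10 = 14
  5 + 9 = 14
  5 + 10 = 15
  9 + 10 = 19
Collected distinct sums: {3, 5, 6, 7, 9, 10, 11, 12, 13, 14, 15, 19}
|A +̂ A| = 12
(Reference bound: |A +̂ A| ≥ 2|A| - 3 for |A| ≥ 2, with |A| = 6 giving ≥ 9.)

|A +̂ A| = 12


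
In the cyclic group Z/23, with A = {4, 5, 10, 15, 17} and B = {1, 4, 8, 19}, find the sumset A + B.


Work in Z/23Z: reduce every sum a + b modulo 23.
Enumerate all 20 pairs:
a = 4: 4+1=5, 4+4=8, 4+8=12, 4+19=0
a = 5: 5+1=6, 5+4=9, 5+8=13, 5+19=1
a = 10: 10+1=11, 10+4=14, 10+8=18, 10+19=6
a = 15: 15+1=16, 15+4=19, 15+8=0, 15+19=11
a = 17: 17+1=18, 17+4=21, 17+8=2, 17+19=13
Distinct residues collected: {0, 1, 2, 5, 6, 8, 9, 11, 12, 13, 14, 16, 18, 19, 21}
|A + B| = 15 (out of 23 total residues).

A + B = {0, 1, 2, 5, 6, 8, 9, 11, 12, 13, 14, 16, 18, 19, 21}


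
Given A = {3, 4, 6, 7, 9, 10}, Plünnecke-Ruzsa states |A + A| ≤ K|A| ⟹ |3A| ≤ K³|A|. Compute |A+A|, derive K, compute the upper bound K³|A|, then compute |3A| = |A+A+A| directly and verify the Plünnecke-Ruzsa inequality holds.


|A| = 6.
Step 1: Compute A + A by enumerating all 36 pairs.
A + A = {6, 7, 8, 9, 10, 11, 12, 13, 14, 15, 16, 17, 18, 19, 20}, so |A + A| = 15.
Step 2: Doubling constant K = |A + A|/|A| = 15/6 = 15/6 ≈ 2.5000.
Step 3: Plünnecke-Ruzsa gives |3A| ≤ K³·|A| = (2.5000)³ · 6 ≈ 93.7500.
Step 4: Compute 3A = A + A + A directly by enumerating all triples (a,b,c) ∈ A³; |3A| = 22.
Step 5: Check 22 ≤ 93.7500? Yes ✓.

K = 15/6, Plünnecke-Ruzsa bound K³|A| ≈ 93.7500, |3A| = 22, inequality holds.


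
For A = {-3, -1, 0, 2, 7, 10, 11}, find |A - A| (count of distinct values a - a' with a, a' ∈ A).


A - A = {a - a' : a, a' ∈ A}; |A| = 7.
Bounds: 2|A|-1 ≤ |A - A| ≤ |A|² - |A| + 1, i.e. 13 ≤ |A - A| ≤ 43.
Note: 0 ∈ A - A always (from a - a). The set is symmetric: if d ∈ A - A then -d ∈ A - A.
Enumerate nonzero differences d = a - a' with a > a' (then include -d):
Positive differences: {1, 2, 3, 4, 5, 7, 8, 9, 10, 11, 12, 13, 14}
Full difference set: {0} ∪ (positive diffs) ∪ (negative diffs).
|A - A| = 1 + 2·13 = 27 (matches direct enumeration: 27).

|A - A| = 27


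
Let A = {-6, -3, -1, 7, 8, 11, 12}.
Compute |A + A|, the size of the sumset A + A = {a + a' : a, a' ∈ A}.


A + A = {a + a' : a, a' ∈ A}; |A| = 7.
General bounds: 2|A| - 1 ≤ |A + A| ≤ |A|(|A|+1)/2, i.e. 13 ≤ |A + A| ≤ 28.
Lower bound 2|A|-1 is attained iff A is an arithmetic progression.
Enumerate sums a + a' for a ≤ a' (symmetric, so this suffices):
a = -6: -6+-6=-12, -6+-3=-9, -6+-1=-7, -6+7=1, -6+8=2, -6+11=5, -6+12=6
a = -3: -3+-3=-6, -3+-1=-4, -3+7=4, -3+8=5, -3+11=8, -3+12=9
a = -1: -1+-1=-2, -1+7=6, -1+8=7, -1+11=10, -1+12=11
a = 7: 7+7=14, 7+8=15, 7+11=18, 7+12=19
a = 8: 8+8=16, 8+11=19, 8+12=20
a = 11: 11+11=22, 11+12=23
a = 12: 12+12=24
Distinct sums: {-12, -9, -7, -6, -4, -2, 1, 2, 4, 5, 6, 7, 8, 9, 10, 11, 14, 15, 16, 18, 19, 20, 22, 23, 24}
|A + A| = 25

|A + A| = 25


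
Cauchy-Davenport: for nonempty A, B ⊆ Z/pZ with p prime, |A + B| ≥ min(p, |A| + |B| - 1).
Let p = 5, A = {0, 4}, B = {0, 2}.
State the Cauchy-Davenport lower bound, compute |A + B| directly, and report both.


Cauchy-Davenport: |A + B| ≥ min(p, |A| + |B| - 1) for A, B nonempty in Z/pZ.
|A| = 2, |B| = 2, p = 5.
CD lower bound = min(5, 2 + 2 - 1) = min(5, 3) = 3.
Compute A + B mod 5 directly:
a = 0: 0+0=0, 0+2=2
a = 4: 4+0=4, 4+2=1
A + B = {0, 1, 2, 4}, so |A + B| = 4.
Verify: 4 ≥ 3? Yes ✓.

CD lower bound = 3, actual |A + B| = 4.


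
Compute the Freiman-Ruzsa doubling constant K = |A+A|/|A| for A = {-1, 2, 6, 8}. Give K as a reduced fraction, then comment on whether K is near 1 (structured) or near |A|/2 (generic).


|A| = 4.
Compute A + A by enumerating all 16 pairs.
A + A = {-2, 1, 4, 5, 7, 8, 10, 12, 14, 16}, so |A + A| = 10.
K = |A + A| / |A| = 10/4 = 5/2 ≈ 2.5000.
Reference: AP of size 4 gives K = 7/4 ≈ 1.7500; a fully generic set of size 4 gives K ≈ 2.5000.

|A| = 4, |A + A| = 10, K = 10/4 = 5/2.


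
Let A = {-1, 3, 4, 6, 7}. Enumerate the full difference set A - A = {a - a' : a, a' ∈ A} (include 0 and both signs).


A - A = {a - a' : a, a' ∈ A}.
Compute a - a' for each ordered pair (a, a'):
a = -1: -1--1=0, -1-3=-4, -1-4=-5, -1-6=-7, -1-7=-8
a = 3: 3--1=4, 3-3=0, 3-4=-1, 3-6=-3, 3-7=-4
a = 4: 4--1=5, 4-3=1, 4-4=0, 4-6=-2, 4-7=-3
a = 6: 6--1=7, 6-3=3, 6-4=2, 6-6=0, 6-7=-1
a = 7: 7--1=8, 7-3=4, 7-4=3, 7-6=1, 7-7=0
Collecting distinct values (and noting 0 appears from a-a):
A - A = {-8, -7, -5, -4, -3, -2, -1, 0, 1, 2, 3, 4, 5, 7, 8}
|A - A| = 15

A - A = {-8, -7, -5, -4, -3, -2, -1, 0, 1, 2, 3, 4, 5, 7, 8}


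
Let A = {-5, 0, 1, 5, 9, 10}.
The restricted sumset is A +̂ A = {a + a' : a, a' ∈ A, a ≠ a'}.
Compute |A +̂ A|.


Restricted sumset: A +̂ A = {a + a' : a ∈ A, a' ∈ A, a ≠ a'}.
Equivalently, take A + A and drop any sum 2a that is achievable ONLY as a + a for a ∈ A (i.e. sums representable only with equal summands).
Enumerate pairs (a, a') with a < a' (symmetric, so each unordered pair gives one sum; this covers all a ≠ a'):
  -5 + 0 = -5
  -5 + 1 = -4
  -5 + 5 = 0
  -5 + 9 = 4
  -5 + 10 = 5
  0 + 1 = 1
  0 + 5 = 5
  0 + 9 = 9
  0 + 10 = 10
  1 + 5 = 6
  1 + 9 = 10
  1 + 10 = 11
  5 + 9 = 14
  5 + 10 = 15
  9 + 10 = 19
Collected distinct sums: {-5, -4, 0, 1, 4, 5, 6, 9, 10, 11, 14, 15, 19}
|A +̂ A| = 13
(Reference bound: |A +̂ A| ≥ 2|A| - 3 for |A| ≥ 2, with |A| = 6 giving ≥ 9.)

|A +̂ A| = 13


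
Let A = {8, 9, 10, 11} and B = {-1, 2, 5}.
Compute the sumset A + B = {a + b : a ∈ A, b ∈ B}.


A + B = {a + b : a ∈ A, b ∈ B}.
Enumerate all |A|·|B| = 4·3 = 12 pairs (a, b) and collect distinct sums.
a = 8: 8+-1=7, 8+2=10, 8+5=13
a = 9: 9+-1=8, 9+2=11, 9+5=14
a = 10: 10+-1=9, 10+2=12, 10+5=15
a = 11: 11+-1=10, 11+2=13, 11+5=16
Collecting distinct sums: A + B = {7, 8, 9, 10, 11, 12, 13, 14, 15, 16}
|A + B| = 10

A + B = {7, 8, 9, 10, 11, 12, 13, 14, 15, 16}


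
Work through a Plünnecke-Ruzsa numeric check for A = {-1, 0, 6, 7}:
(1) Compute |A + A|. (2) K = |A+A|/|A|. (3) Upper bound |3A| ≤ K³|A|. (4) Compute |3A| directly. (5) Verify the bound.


|A| = 4.
Step 1: Compute A + A by enumerating all 16 pairs.
A + A = {-2, -1, 0, 5, 6, 7, 12, 13, 14}, so |A + A| = 9.
Step 2: Doubling constant K = |A + A|/|A| = 9/4 = 9/4 ≈ 2.2500.
Step 3: Plünnecke-Ruzsa gives |3A| ≤ K³·|A| = (2.2500)³ · 4 ≈ 45.5625.
Step 4: Compute 3A = A + A + A directly by enumerating all triples (a,b,c) ∈ A³; |3A| = 16.
Step 5: Check 16 ≤ 45.5625? Yes ✓.

K = 9/4, Plünnecke-Ruzsa bound K³|A| ≈ 45.5625, |3A| = 16, inequality holds.


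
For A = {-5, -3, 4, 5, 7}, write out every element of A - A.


A - A = {a - a' : a, a' ∈ A}.
Compute a - a' for each ordered pair (a, a'):
a = -5: -5--5=0, -5--3=-2, -5-4=-9, -5-5=-10, -5-7=-12
a = -3: -3--5=2, -3--3=0, -3-4=-7, -3-5=-8, -3-7=-10
a = 4: 4--5=9, 4--3=7, 4-4=0, 4-5=-1, 4-7=-3
a = 5: 5--5=10, 5--3=8, 5-4=1, 5-5=0, 5-7=-2
a = 7: 7--5=12, 7--3=10, 7-4=3, 7-5=2, 7-7=0
Collecting distinct values (and noting 0 appears from a-a):
A - A = {-12, -10, -9, -8, -7, -3, -2, -1, 0, 1, 2, 3, 7, 8, 9, 10, 12}
|A - A| = 17

A - A = {-12, -10, -9, -8, -7, -3, -2, -1, 0, 1, 2, 3, 7, 8, 9, 10, 12}


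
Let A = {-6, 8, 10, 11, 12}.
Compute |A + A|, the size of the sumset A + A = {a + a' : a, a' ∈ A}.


A + A = {a + a' : a, a' ∈ A}; |A| = 5.
General bounds: 2|A| - 1 ≤ |A + A| ≤ |A|(|A|+1)/2, i.e. 9 ≤ |A + A| ≤ 15.
Lower bound 2|A|-1 is attained iff A is an arithmetic progression.
Enumerate sums a + a' for a ≤ a' (symmetric, so this suffices):
a = -6: -6+-6=-12, -6+8=2, -6+10=4, -6+11=5, -6+12=6
a = 8: 8+8=16, 8+10=18, 8+11=19, 8+12=20
a = 10: 10+10=20, 10+11=21, 10+12=22
a = 11: 11+11=22, 11+12=23
a = 12: 12+12=24
Distinct sums: {-12, 2, 4, 5, 6, 16, 18, 19, 20, 21, 22, 23, 24}
|A + A| = 13

|A + A| = 13


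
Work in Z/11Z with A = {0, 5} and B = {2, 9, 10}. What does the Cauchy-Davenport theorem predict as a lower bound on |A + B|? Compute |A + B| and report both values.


Cauchy-Davenport: |A + B| ≥ min(p, |A| + |B| - 1) for A, B nonempty in Z/pZ.
|A| = 2, |B| = 3, p = 11.
CD lower bound = min(11, 2 + 3 - 1) = min(11, 4) = 4.
Compute A + B mod 11 directly:
a = 0: 0+2=2, 0+9=9, 0+10=10
a = 5: 5+2=7, 5+9=3, 5+10=4
A + B = {2, 3, 4, 7, 9, 10}, so |A + B| = 6.
Verify: 6 ≥ 4? Yes ✓.

CD lower bound = 4, actual |A + B| = 6.


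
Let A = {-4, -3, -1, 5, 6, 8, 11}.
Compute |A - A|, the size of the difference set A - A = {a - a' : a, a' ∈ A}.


A - A = {a - a' : a, a' ∈ A}; |A| = 7.
Bounds: 2|A|-1 ≤ |A - A| ≤ |A|² - |A| + 1, i.e. 13 ≤ |A - A| ≤ 43.
Note: 0 ∈ A - A always (from a - a). The set is symmetric: if d ∈ A - A then -d ∈ A - A.
Enumerate nonzero differences d = a - a' with a > a' (then include -d):
Positive differences: {1, 2, 3, 5, 6, 7, 8, 9, 10, 11, 12, 14, 15}
Full difference set: {0} ∪ (positive diffs) ∪ (negative diffs).
|A - A| = 1 + 2·13 = 27 (matches direct enumeration: 27).

|A - A| = 27


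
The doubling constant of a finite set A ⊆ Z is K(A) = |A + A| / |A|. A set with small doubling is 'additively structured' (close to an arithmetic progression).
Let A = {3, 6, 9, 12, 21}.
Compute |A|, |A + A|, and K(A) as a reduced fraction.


|A| = 5.
Compute A + A by enumerating all 25 pairs.
A + A = {6, 9, 12, 15, 18, 21, 24, 27, 30, 33, 42}, so |A + A| = 11.
K = |A + A| / |A| = 11/5 (already in lowest terms) ≈ 2.2000.
Reference: AP of size 5 gives K = 9/5 ≈ 1.8000; a fully generic set of size 5 gives K ≈ 3.0000.

|A| = 5, |A + A| = 11, K = 11/5.


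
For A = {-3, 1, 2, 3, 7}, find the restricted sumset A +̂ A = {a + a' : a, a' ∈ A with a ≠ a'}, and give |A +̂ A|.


Restricted sumset: A +̂ A = {a + a' : a ∈ A, a' ∈ A, a ≠ a'}.
Equivalently, take A + A and drop any sum 2a that is achievable ONLY as a + a for a ∈ A (i.e. sums representable only with equal summands).
Enumerate pairs (a, a') with a < a' (symmetric, so each unordered pair gives one sum; this covers all a ≠ a'):
  -3 + 1 = -2
  -3 + 2 = -1
  -3 + 3 = 0
  -3 + 7 = 4
  1 + 2 = 3
  1 + 3 = 4
  1 + 7 = 8
  2 + 3 = 5
  2 + 7 = 9
  3 + 7 = 10
Collected distinct sums: {-2, -1, 0, 3, 4, 5, 8, 9, 10}
|A +̂ A| = 9
(Reference bound: |A +̂ A| ≥ 2|A| - 3 for |A| ≥ 2, with |A| = 5 giving ≥ 7.)

|A +̂ A| = 9


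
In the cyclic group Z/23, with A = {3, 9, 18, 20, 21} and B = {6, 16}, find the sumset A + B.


Work in Z/23Z: reduce every sum a + b modulo 23.
Enumerate all 10 pairs:
a = 3: 3+6=9, 3+16=19
a = 9: 9+6=15, 9+16=2
a = 18: 18+6=1, 18+16=11
a = 20: 20+6=3, 20+16=13
a = 21: 21+6=4, 21+16=14
Distinct residues collected: {1, 2, 3, 4, 9, 11, 13, 14, 15, 19}
|A + B| = 10 (out of 23 total residues).

A + B = {1, 2, 3, 4, 9, 11, 13, 14, 15, 19}


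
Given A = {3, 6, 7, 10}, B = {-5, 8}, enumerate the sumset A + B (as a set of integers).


A + B = {a + b : a ∈ A, b ∈ B}.
Enumerate all |A|·|B| = 4·2 = 8 pairs (a, b) and collect distinct sums.
a = 3: 3+-5=-2, 3+8=11
a = 6: 6+-5=1, 6+8=14
a = 7: 7+-5=2, 7+8=15
a = 10: 10+-5=5, 10+8=18
Collecting distinct sums: A + B = {-2, 1, 2, 5, 11, 14, 15, 18}
|A + B| = 8

A + B = {-2, 1, 2, 5, 11, 14, 15, 18}


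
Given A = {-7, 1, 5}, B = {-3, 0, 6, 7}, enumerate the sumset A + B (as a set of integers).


A + B = {a + b : a ∈ A, b ∈ B}.
Enumerate all |A|·|B| = 3·4 = 12 pairs (a, b) and collect distinct sums.
a = -7: -7+-3=-10, -7+0=-7, -7+6=-1, -7+7=0
a = 1: 1+-3=-2, 1+0=1, 1+6=7, 1+7=8
a = 5: 5+-3=2, 5+0=5, 5+6=11, 5+7=12
Collecting distinct sums: A + B = {-10, -7, -2, -1, 0, 1, 2, 5, 7, 8, 11, 12}
|A + B| = 12

A + B = {-10, -7, -2, -1, 0, 1, 2, 5, 7, 8, 11, 12}


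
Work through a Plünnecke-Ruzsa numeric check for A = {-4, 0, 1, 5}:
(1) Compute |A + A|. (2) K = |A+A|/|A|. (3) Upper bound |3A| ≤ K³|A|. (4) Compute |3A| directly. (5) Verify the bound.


|A| = 4.
Step 1: Compute A + A by enumerating all 16 pairs.
A + A = {-8, -4, -3, 0, 1, 2, 5, 6, 10}, so |A + A| = 9.
Step 2: Doubling constant K = |A + A|/|A| = 9/4 = 9/4 ≈ 2.2500.
Step 3: Plünnecke-Ruzsa gives |3A| ≤ K³·|A| = (2.2500)³ · 4 ≈ 45.5625.
Step 4: Compute 3A = A + A + A directly by enumerating all triples (a,b,c) ∈ A³; |3A| = 16.
Step 5: Check 16 ≤ 45.5625? Yes ✓.

K = 9/4, Plünnecke-Ruzsa bound K³|A| ≈ 45.5625, |3A| = 16, inequality holds.


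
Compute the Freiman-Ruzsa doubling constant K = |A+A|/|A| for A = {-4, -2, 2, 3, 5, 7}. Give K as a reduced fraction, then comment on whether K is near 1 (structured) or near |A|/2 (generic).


|A| = 6.
Compute A + A by enumerating all 36 pairs.
A + A = {-8, -6, -4, -2, -1, 0, 1, 3, 4, 5, 6, 7, 8, 9, 10, 12, 14}, so |A + A| = 17.
K = |A + A| / |A| = 17/6 (already in lowest terms) ≈ 2.8333.
Reference: AP of size 6 gives K = 11/6 ≈ 1.8333; a fully generic set of size 6 gives K ≈ 3.5000.

|A| = 6, |A + A| = 17, K = 17/6.


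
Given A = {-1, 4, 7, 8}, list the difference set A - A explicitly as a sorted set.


A - A = {a - a' : a, a' ∈ A}.
Compute a - a' for each ordered pair (a, a'):
a = -1: -1--1=0, -1-4=-5, -1-7=-8, -1-8=-9
a = 4: 4--1=5, 4-4=0, 4-7=-3, 4-8=-4
a = 7: 7--1=8, 7-4=3, 7-7=0, 7-8=-1
a = 8: 8--1=9, 8-4=4, 8-7=1, 8-8=0
Collecting distinct values (and noting 0 appears from a-a):
A - A = {-9, -8, -5, -4, -3, -1, 0, 1, 3, 4, 5, 8, 9}
|A - A| = 13

A - A = {-9, -8, -5, -4, -3, -1, 0, 1, 3, 4, 5, 8, 9}


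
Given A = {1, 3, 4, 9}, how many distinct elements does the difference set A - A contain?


A - A = {a - a' : a, a' ∈ A}; |A| = 4.
Bounds: 2|A|-1 ≤ |A - A| ≤ |A|² - |A| + 1, i.e. 7 ≤ |A - A| ≤ 13.
Note: 0 ∈ A - A always (from a - a). The set is symmetric: if d ∈ A - A then -d ∈ A - A.
Enumerate nonzero differences d = a - a' with a > a' (then include -d):
Positive differences: {1, 2, 3, 5, 6, 8}
Full difference set: {0} ∪ (positive diffs) ∪ (negative diffs).
|A - A| = 1 + 2·6 = 13 (matches direct enumeration: 13).

|A - A| = 13


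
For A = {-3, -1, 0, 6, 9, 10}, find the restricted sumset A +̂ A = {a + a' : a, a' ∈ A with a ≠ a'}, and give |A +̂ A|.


Restricted sumset: A +̂ A = {a + a' : a ∈ A, a' ∈ A, a ≠ a'}.
Equivalently, take A + A and drop any sum 2a that is achievable ONLY as a + a for a ∈ A (i.e. sums representable only with equal summands).
Enumerate pairs (a, a') with a < a' (symmetric, so each unordered pair gives one sum; this covers all a ≠ a'):
  -3 + -1 = -4
  -3 + 0 = -3
  -3 + 6 = 3
  -3 + 9 = 6
  -3 + 10 = 7
  -1 + 0 = -1
  -1 + 6 = 5
  -1 + 9 = 8
  -1 + 10 = 9
  0 + 6 = 6
  0 + 9 = 9
  0 + 10 = 10
  6 + 9 = 15
  6 + 10 = 16
  9 + 10 = 19
Collected distinct sums: {-4, -3, -1, 3, 5, 6, 7, 8, 9, 10, 15, 16, 19}
|A +̂ A| = 13
(Reference bound: |A +̂ A| ≥ 2|A| - 3 for |A| ≥ 2, with |A| = 6 giving ≥ 9.)

|A +̂ A| = 13


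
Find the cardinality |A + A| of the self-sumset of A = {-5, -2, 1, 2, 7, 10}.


A + A = {a + a' : a, a' ∈ A}; |A| = 6.
General bounds: 2|A| - 1 ≤ |A + A| ≤ |A|(|A|+1)/2, i.e. 11 ≤ |A + A| ≤ 21.
Lower bound 2|A|-1 is attained iff A is an arithmetic progression.
Enumerate sums a + a' for a ≤ a' (symmetric, so this suffices):
a = -5: -5+-5=-10, -5+-2=-7, -5+1=-4, -5+2=-3, -5+7=2, -5+10=5
a = -2: -2+-2=-4, -2+1=-1, -2+2=0, -2+7=5, -2+10=8
a = 1: 1+1=2, 1+2=3, 1+7=8, 1+10=11
a = 2: 2+2=4, 2+7=9, 2+10=12
a = 7: 7+7=14, 7+10=17
a = 10: 10+10=20
Distinct sums: {-10, -7, -4, -3, -1, 0, 2, 3, 4, 5, 8, 9, 11, 12, 14, 17, 20}
|A + A| = 17

|A + A| = 17


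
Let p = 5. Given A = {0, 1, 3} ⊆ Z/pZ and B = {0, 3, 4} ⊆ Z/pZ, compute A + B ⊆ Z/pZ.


Work in Z/5Z: reduce every sum a + b modulo 5.
Enumerate all 9 pairs:
a = 0: 0+0=0, 0+3=3, 0+4=4
a = 1: 1+0=1, 1+3=4, 1+4=0
a = 3: 3+0=3, 3+3=1, 3+4=2
Distinct residues collected: {0, 1, 2, 3, 4}
|A + B| = 5 (out of 5 total residues).

A + B = {0, 1, 2, 3, 4}


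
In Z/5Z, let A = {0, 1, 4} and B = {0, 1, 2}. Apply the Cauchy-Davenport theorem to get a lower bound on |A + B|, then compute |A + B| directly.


Cauchy-Davenport: |A + B| ≥ min(p, |A| + |B| - 1) for A, B nonempty in Z/pZ.
|A| = 3, |B| = 3, p = 5.
CD lower bound = min(5, 3 + 3 - 1) = min(5, 5) = 5.
Compute A + B mod 5 directly:
a = 0: 0+0=0, 0+1=1, 0+2=2
a = 1: 1+0=1, 1+1=2, 1+2=3
a = 4: 4+0=4, 4+1=0, 4+2=1
A + B = {0, 1, 2, 3, 4}, so |A + B| = 5.
Verify: 5 ≥ 5? Yes ✓.

CD lower bound = 5, actual |A + B| = 5.


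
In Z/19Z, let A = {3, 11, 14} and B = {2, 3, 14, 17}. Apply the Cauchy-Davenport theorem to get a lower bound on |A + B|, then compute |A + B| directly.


Cauchy-Davenport: |A + B| ≥ min(p, |A| + |B| - 1) for A, B nonempty in Z/pZ.
|A| = 3, |B| = 4, p = 19.
CD lower bound = min(19, 3 + 4 - 1) = min(19, 6) = 6.
Compute A + B mod 19 directly:
a = 3: 3+2=5, 3+3=6, 3+14=17, 3+17=1
a = 11: 11+2=13, 11+3=14, 11+14=6, 11+17=9
a = 14: 14+2=16, 14+3=17, 14+14=9, 14+17=12
A + B = {1, 5, 6, 9, 12, 13, 14, 16, 17}, so |A + B| = 9.
Verify: 9 ≥ 6? Yes ✓.

CD lower bound = 6, actual |A + B| = 9.


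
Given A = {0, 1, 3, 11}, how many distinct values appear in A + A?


A + A = {a + a' : a, a' ∈ A}; |A| = 4.
General bounds: 2|A| - 1 ≤ |A + A| ≤ |A|(|A|+1)/2, i.e. 7 ≤ |A + A| ≤ 10.
Lower bound 2|A|-1 is attained iff A is an arithmetic progression.
Enumerate sums a + a' for a ≤ a' (symmetric, so this suffices):
a = 0: 0+0=0, 0+1=1, 0+3=3, 0+11=11
a = 1: 1+1=2, 1+3=4, 1+11=12
a = 3: 3+3=6, 3+11=14
a = 11: 11+11=22
Distinct sums: {0, 1, 2, 3, 4, 6, 11, 12, 14, 22}
|A + A| = 10

|A + A| = 10


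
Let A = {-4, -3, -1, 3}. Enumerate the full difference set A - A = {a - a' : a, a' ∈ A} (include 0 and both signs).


A - A = {a - a' : a, a' ∈ A}.
Compute a - a' for each ordered pair (a, a'):
a = -4: -4--4=0, -4--3=-1, -4--1=-3, -4-3=-7
a = -3: -3--4=1, -3--3=0, -3--1=-2, -3-3=-6
a = -1: -1--4=3, -1--3=2, -1--1=0, -1-3=-4
a = 3: 3--4=7, 3--3=6, 3--1=4, 3-3=0
Collecting distinct values (and noting 0 appears from a-a):
A - A = {-7, -6, -4, -3, -2, -1, 0, 1, 2, 3, 4, 6, 7}
|A - A| = 13

A - A = {-7, -6, -4, -3, -2, -1, 0, 1, 2, 3, 4, 6, 7}


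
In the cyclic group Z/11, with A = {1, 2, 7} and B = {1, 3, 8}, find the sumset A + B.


Work in Z/11Z: reduce every sum a + b modulo 11.
Enumerate all 9 pairs:
a = 1: 1+1=2, 1+3=4, 1+8=9
a = 2: 2+1=3, 2+3=5, 2+8=10
a = 7: 7+1=8, 7+3=10, 7+8=4
Distinct residues collected: {2, 3, 4, 5, 8, 9, 10}
|A + B| = 7 (out of 11 total residues).

A + B = {2, 3, 4, 5, 8, 9, 10}


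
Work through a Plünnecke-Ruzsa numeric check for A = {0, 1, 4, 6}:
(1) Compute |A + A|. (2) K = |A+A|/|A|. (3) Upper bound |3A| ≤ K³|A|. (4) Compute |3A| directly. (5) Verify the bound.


|A| = 4.
Step 1: Compute A + A by enumerating all 16 pairs.
A + A = {0, 1, 2, 4, 5, 6, 7, 8, 10, 12}, so |A + A| = 10.
Step 2: Doubling constant K = |A + A|/|A| = 10/4 = 10/4 ≈ 2.5000.
Step 3: Plünnecke-Ruzsa gives |3A| ≤ K³·|A| = (2.5000)³ · 4 ≈ 62.5000.
Step 4: Compute 3A = A + A + A directly by enumerating all triples (a,b,c) ∈ A³; |3A| = 17.
Step 5: Check 17 ≤ 62.5000? Yes ✓.

K = 10/4, Plünnecke-Ruzsa bound K³|A| ≈ 62.5000, |3A| = 17, inequality holds.


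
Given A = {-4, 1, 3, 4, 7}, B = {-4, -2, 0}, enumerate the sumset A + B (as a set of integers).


A + B = {a + b : a ∈ A, b ∈ B}.
Enumerate all |A|·|B| = 5·3 = 15 pairs (a, b) and collect distinct sums.
a = -4: -4+-4=-8, -4+-2=-6, -4+0=-4
a = 1: 1+-4=-3, 1+-2=-1, 1+0=1
a = 3: 3+-4=-1, 3+-2=1, 3+0=3
a = 4: 4+-4=0, 4+-2=2, 4+0=4
a = 7: 7+-4=3, 7+-2=5, 7+0=7
Collecting distinct sums: A + B = {-8, -6, -4, -3, -1, 0, 1, 2, 3, 4, 5, 7}
|A + B| = 12

A + B = {-8, -6, -4, -3, -1, 0, 1, 2, 3, 4, 5, 7}


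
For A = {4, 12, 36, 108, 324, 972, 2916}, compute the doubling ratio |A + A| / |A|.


|A| = 7.
Compute A + A by enumerating all 49 pairs.
A + A = {8, 16, 24, 40, 48, 72, 112, 120, 144, 216, 328, 336, 360, 432, 648, 976, 984, 1008, 1080, 1296, 1944, 2920, 2928, 2952, 3024, 3240, 3888, 5832}, so |A + A| = 28.
K = |A + A| / |A| = 28/7 = 4/1 ≈ 4.0000.
Reference: AP of size 7 gives K = 13/7 ≈ 1.8571; a fully generic set of size 7 gives K ≈ 4.0000.

|A| = 7, |A + A| = 28, K = 28/7 = 4/1.


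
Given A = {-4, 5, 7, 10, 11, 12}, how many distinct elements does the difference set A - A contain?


A - A = {a - a' : a, a' ∈ A}; |A| = 6.
Bounds: 2|A|-1 ≤ |A - A| ≤ |A|² - |A| + 1, i.e. 11 ≤ |A - A| ≤ 31.
Note: 0 ∈ A - A always (from a - a). The set is symmetric: if d ∈ A - A then -d ∈ A - A.
Enumerate nonzero differences d = a - a' with a > a' (then include -d):
Positive differences: {1, 2, 3, 4, 5, 6, 7, 9, 11, 14, 15, 16}
Full difference set: {0} ∪ (positive diffs) ∪ (negative diffs).
|A - A| = 1 + 2·12 = 25 (matches direct enumeration: 25).

|A - A| = 25


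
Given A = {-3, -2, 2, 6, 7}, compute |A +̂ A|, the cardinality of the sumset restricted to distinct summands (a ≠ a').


Restricted sumset: A +̂ A = {a + a' : a ∈ A, a' ∈ A, a ≠ a'}.
Equivalently, take A + A and drop any sum 2a that is achievable ONLY as a + a for a ∈ A (i.e. sums representable only with equal summands).
Enumerate pairs (a, a') with a < a' (symmetric, so each unordered pair gives one sum; this covers all a ≠ a'):
  -3 + -2 = -5
  -3 + 2 = -1
  -3 + 6 = 3
  -3 + 7 = 4
  -2 + 2 = 0
  -2 + 6 = 4
  -2 + 7 = 5
  2 + 6 = 8
  2 + 7 = 9
  6 + 7 = 13
Collected distinct sums: {-5, -1, 0, 3, 4, 5, 8, 9, 13}
|A +̂ A| = 9
(Reference bound: |A +̂ A| ≥ 2|A| - 3 for |A| ≥ 2, with |A| = 5 giving ≥ 7.)

|A +̂ A| = 9


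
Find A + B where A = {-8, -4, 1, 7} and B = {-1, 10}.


A + B = {a + b : a ∈ A, b ∈ B}.
Enumerate all |A|·|B| = 4·2 = 8 pairs (a, b) and collect distinct sums.
a = -8: -8+-1=-9, -8+10=2
a = -4: -4+-1=-5, -4+10=6
a = 1: 1+-1=0, 1+10=11
a = 7: 7+-1=6, 7+10=17
Collecting distinct sums: A + B = {-9, -5, 0, 2, 6, 11, 17}
|A + B| = 7

A + B = {-9, -5, 0, 2, 6, 11, 17}


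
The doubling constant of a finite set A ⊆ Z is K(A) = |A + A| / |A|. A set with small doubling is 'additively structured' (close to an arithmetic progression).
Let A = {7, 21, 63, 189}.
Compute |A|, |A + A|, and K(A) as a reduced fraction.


|A| = 4.
Compute A + A by enumerating all 16 pairs.
A + A = {14, 28, 42, 70, 84, 126, 196, 210, 252, 378}, so |A + A| = 10.
K = |A + A| / |A| = 10/4 = 5/2 ≈ 2.5000.
Reference: AP of size 4 gives K = 7/4 ≈ 1.7500; a fully generic set of size 4 gives K ≈ 2.5000.

|A| = 4, |A + A| = 10, K = 10/4 = 5/2.


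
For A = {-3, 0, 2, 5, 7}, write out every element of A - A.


A - A = {a - a' : a, a' ∈ A}.
Compute a - a' for each ordered pair (a, a'):
a = -3: -3--3=0, -3-0=-3, -3-2=-5, -3-5=-8, -3-7=-10
a = 0: 0--3=3, 0-0=0, 0-2=-2, 0-5=-5, 0-7=-7
a = 2: 2--3=5, 2-0=2, 2-2=0, 2-5=-3, 2-7=-5
a = 5: 5--3=8, 5-0=5, 5-2=3, 5-5=0, 5-7=-2
a = 7: 7--3=10, 7-0=7, 7-2=5, 7-5=2, 7-7=0
Collecting distinct values (and noting 0 appears from a-a):
A - A = {-10, -8, -7, -5, -3, -2, 0, 2, 3, 5, 7, 8, 10}
|A - A| = 13

A - A = {-10, -8, -7, -5, -3, -2, 0, 2, 3, 5, 7, 8, 10}


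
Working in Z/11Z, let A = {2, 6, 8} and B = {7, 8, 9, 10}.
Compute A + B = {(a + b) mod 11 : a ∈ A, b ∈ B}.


Work in Z/11Z: reduce every sum a + b modulo 11.
Enumerate all 12 pairs:
a = 2: 2+7=9, 2+8=10, 2+9=0, 2+10=1
a = 6: 6+7=2, 6+8=3, 6+9=4, 6+10=5
a = 8: 8+7=4, 8+8=5, 8+9=6, 8+10=7
Distinct residues collected: {0, 1, 2, 3, 4, 5, 6, 7, 9, 10}
|A + B| = 10 (out of 11 total residues).

A + B = {0, 1, 2, 3, 4, 5, 6, 7, 9, 10}


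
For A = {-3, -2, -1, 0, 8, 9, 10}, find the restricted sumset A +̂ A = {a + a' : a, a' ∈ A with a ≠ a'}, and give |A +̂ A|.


Restricted sumset: A +̂ A = {a + a' : a ∈ A, a' ∈ A, a ≠ a'}.
Equivalently, take A + A and drop any sum 2a that is achievable ONLY as a + a for a ∈ A (i.e. sums representable only with equal summands).
Enumerate pairs (a, a') with a < a' (symmetric, so each unordered pair gives one sum; this covers all a ≠ a'):
  -3 + -2 = -5
  -3 + -1 = -4
  -3 + 0 = -3
  -3 + 8 = 5
  -3 + 9 = 6
  -3 + 10 = 7
  -2 + -1 = -3
  -2 + 0 = -2
  -2 + 8 = 6
  -2 + 9 = 7
  -2 + 10 = 8
  -1 + 0 = -1
  -1 + 8 = 7
  -1 + 9 = 8
  -1 + 10 = 9
  0 + 8 = 8
  0 + 9 = 9
  0 + 10 = 10
  8 + 9 = 17
  8 + 10 = 18
  9 + 10 = 19
Collected distinct sums: {-5, -4, -3, -2, -1, 5, 6, 7, 8, 9, 10, 17, 18, 19}
|A +̂ A| = 14
(Reference bound: |A +̂ A| ≥ 2|A| - 3 for |A| ≥ 2, with |A| = 7 giving ≥ 11.)

|A +̂ A| = 14


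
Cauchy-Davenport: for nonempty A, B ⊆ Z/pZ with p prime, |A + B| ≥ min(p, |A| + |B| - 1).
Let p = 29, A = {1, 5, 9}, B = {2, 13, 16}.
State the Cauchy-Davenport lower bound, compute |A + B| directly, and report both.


Cauchy-Davenport: |A + B| ≥ min(p, |A| + |B| - 1) for A, B nonempty in Z/pZ.
|A| = 3, |B| = 3, p = 29.
CD lower bound = min(29, 3 + 3 - 1) = min(29, 5) = 5.
Compute A + B mod 29 directly:
a = 1: 1+2=3, 1+13=14, 1+16=17
a = 5: 5+2=7, 5+13=18, 5+16=21
a = 9: 9+2=11, 9+13=22, 9+16=25
A + B = {3, 7, 11, 14, 17, 18, 21, 22, 25}, so |A + B| = 9.
Verify: 9 ≥ 5? Yes ✓.

CD lower bound = 5, actual |A + B| = 9.


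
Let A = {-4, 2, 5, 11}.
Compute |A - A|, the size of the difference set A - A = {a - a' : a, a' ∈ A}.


A - A = {a - a' : a, a' ∈ A}; |A| = 4.
Bounds: 2|A|-1 ≤ |A - A| ≤ |A|² - |A| + 1, i.e. 7 ≤ |A - A| ≤ 13.
Note: 0 ∈ A - A always (from a - a). The set is symmetric: if d ∈ A - A then -d ∈ A - A.
Enumerate nonzero differences d = a - a' with a > a' (then include -d):
Positive differences: {3, 6, 9, 15}
Full difference set: {0} ∪ (positive diffs) ∪ (negative diffs).
|A - A| = 1 + 2·4 = 9 (matches direct enumeration: 9).

|A - A| = 9


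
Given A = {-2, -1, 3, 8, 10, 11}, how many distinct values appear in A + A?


A + A = {a + a' : a, a' ∈ A}; |A| = 6.
General bounds: 2|A| - 1 ≤ |A + A| ≤ |A|(|A|+1)/2, i.e. 11 ≤ |A + A| ≤ 21.
Lower bound 2|A|-1 is attained iff A is an arithmetic progression.
Enumerate sums a + a' for a ≤ a' (symmetric, so this suffices):
a = -2: -2+-2=-4, -2+-1=-3, -2+3=1, -2+8=6, -2+10=8, -2+11=9
a = -1: -1+-1=-2, -1+3=2, -1+8=7, -1+10=9, -1+11=10
a = 3: 3+3=6, 3+8=11, 3+10=13, 3+11=14
a = 8: 8+8=16, 8+10=18, 8+11=19
a = 10: 10+10=20, 10+11=21
a = 11: 11+11=22
Distinct sums: {-4, -3, -2, 1, 2, 6, 7, 8, 9, 10, 11, 13, 14, 16, 18, 19, 20, 21, 22}
|A + A| = 19

|A + A| = 19


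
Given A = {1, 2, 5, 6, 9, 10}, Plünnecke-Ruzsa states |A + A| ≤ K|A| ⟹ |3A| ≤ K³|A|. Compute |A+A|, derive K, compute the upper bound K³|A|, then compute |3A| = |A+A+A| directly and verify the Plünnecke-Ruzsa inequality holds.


|A| = 6.
Step 1: Compute A + A by enumerating all 36 pairs.
A + A = {2, 3, 4, 6, 7, 8, 10, 11, 12, 14, 15, 16, 18, 19, 20}, so |A + A| = 15.
Step 2: Doubling constant K = |A + A|/|A| = 15/6 = 15/6 ≈ 2.5000.
Step 3: Plünnecke-Ruzsa gives |3A| ≤ K³·|A| = (2.5000)³ · 6 ≈ 93.7500.
Step 4: Compute 3A = A + A + A directly by enumerating all triples (a,b,c) ∈ A³; |3A| = 28.
Step 5: Check 28 ≤ 93.7500? Yes ✓.

K = 15/6, Plünnecke-Ruzsa bound K³|A| ≈ 93.7500, |3A| = 28, inequality holds.


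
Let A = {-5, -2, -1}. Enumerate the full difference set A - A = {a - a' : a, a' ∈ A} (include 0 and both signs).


A - A = {a - a' : a, a' ∈ A}.
Compute a - a' for each ordered pair (a, a'):
a = -5: -5--5=0, -5--2=-3, -5--1=-4
a = -2: -2--5=3, -2--2=0, -2--1=-1
a = -1: -1--5=4, -1--2=1, -1--1=0
Collecting distinct values (and noting 0 appears from a-a):
A - A = {-4, -3, -1, 0, 1, 3, 4}
|A - A| = 7

A - A = {-4, -3, -1, 0, 1, 3, 4}


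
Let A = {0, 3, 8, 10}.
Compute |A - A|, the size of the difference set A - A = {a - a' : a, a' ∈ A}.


A - A = {a - a' : a, a' ∈ A}; |A| = 4.
Bounds: 2|A|-1 ≤ |A - A| ≤ |A|² - |A| + 1, i.e. 7 ≤ |A - A| ≤ 13.
Note: 0 ∈ A - A always (from a - a). The set is symmetric: if d ∈ A - A then -d ∈ A - A.
Enumerate nonzero differences d = a - a' with a > a' (then include -d):
Positive differences: {2, 3, 5, 7, 8, 10}
Full difference set: {0} ∪ (positive diffs) ∪ (negative diffs).
|A - A| = 1 + 2·6 = 13 (matches direct enumeration: 13).

|A - A| = 13


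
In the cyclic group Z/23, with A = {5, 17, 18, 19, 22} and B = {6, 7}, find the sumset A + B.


Work in Z/23Z: reduce every sum a + b modulo 23.
Enumerate all 10 pairs:
a = 5: 5+6=11, 5+7=12
a = 17: 17+6=0, 17+7=1
a = 18: 18+6=1, 18+7=2
a = 19: 19+6=2, 19+7=3
a = 22: 22+6=5, 22+7=6
Distinct residues collected: {0, 1, 2, 3, 5, 6, 11, 12}
|A + B| = 8 (out of 23 total residues).

A + B = {0, 1, 2, 3, 5, 6, 11, 12}


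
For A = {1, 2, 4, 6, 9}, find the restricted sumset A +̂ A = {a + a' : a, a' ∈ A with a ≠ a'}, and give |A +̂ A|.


Restricted sumset: A +̂ A = {a + a' : a ∈ A, a' ∈ A, a ≠ a'}.
Equivalently, take A + A and drop any sum 2a that is achievable ONLY as a + a for a ∈ A (i.e. sums representable only with equal summands).
Enumerate pairs (a, a') with a < a' (symmetric, so each unordered pair gives one sum; this covers all a ≠ a'):
  1 + 2 = 3
  1 + 4 = 5
  1 + 6 = 7
  1 + 9 = 10
  2 + 4 = 6
  2 + 6 = 8
  2 + 9 = 11
  4 + 6 = 10
  4 + 9 = 13
  6 + 9 = 15
Collected distinct sums: {3, 5, 6, 7, 8, 10, 11, 13, 15}
|A +̂ A| = 9
(Reference bound: |A +̂ A| ≥ 2|A| - 3 for |A| ≥ 2, with |A| = 5 giving ≥ 7.)

|A +̂ A| = 9


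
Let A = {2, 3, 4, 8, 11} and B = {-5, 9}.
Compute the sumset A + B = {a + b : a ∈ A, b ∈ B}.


A + B = {a + b : a ∈ A, b ∈ B}.
Enumerate all |A|·|B| = 5·2 = 10 pairs (a, b) and collect distinct sums.
a = 2: 2+-5=-3, 2+9=11
a = 3: 3+-5=-2, 3+9=12
a = 4: 4+-5=-1, 4+9=13
a = 8: 8+-5=3, 8+9=17
a = 11: 11+-5=6, 11+9=20
Collecting distinct sums: A + B = {-3, -2, -1, 3, 6, 11, 12, 13, 17, 20}
|A + B| = 10

A + B = {-3, -2, -1, 3, 6, 11, 12, 13, 17, 20}


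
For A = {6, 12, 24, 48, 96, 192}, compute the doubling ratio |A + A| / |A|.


|A| = 6.
Compute A + A by enumerating all 36 pairs.
A + A = {12, 18, 24, 30, 36, 48, 54, 60, 72, 96, 102, 108, 120, 144, 192, 198, 204, 216, 240, 288, 384}, so |A + A| = 21.
K = |A + A| / |A| = 21/6 = 7/2 ≈ 3.5000.
Reference: AP of size 6 gives K = 11/6 ≈ 1.8333; a fully generic set of size 6 gives K ≈ 3.5000.

|A| = 6, |A + A| = 21, K = 21/6 = 7/2.


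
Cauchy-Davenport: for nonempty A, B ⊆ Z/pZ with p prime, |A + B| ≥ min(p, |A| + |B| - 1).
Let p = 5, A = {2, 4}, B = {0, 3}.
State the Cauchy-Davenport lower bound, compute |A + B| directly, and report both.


Cauchy-Davenport: |A + B| ≥ min(p, |A| + |B| - 1) for A, B nonempty in Z/pZ.
|A| = 2, |B| = 2, p = 5.
CD lower bound = min(5, 2 + 2 - 1) = min(5, 3) = 3.
Compute A + B mod 5 directly:
a = 2: 2+0=2, 2+3=0
a = 4: 4+0=4, 4+3=2
A + B = {0, 2, 4}, so |A + B| = 3.
Verify: 3 ≥ 3? Yes ✓.

CD lower bound = 3, actual |A + B| = 3.


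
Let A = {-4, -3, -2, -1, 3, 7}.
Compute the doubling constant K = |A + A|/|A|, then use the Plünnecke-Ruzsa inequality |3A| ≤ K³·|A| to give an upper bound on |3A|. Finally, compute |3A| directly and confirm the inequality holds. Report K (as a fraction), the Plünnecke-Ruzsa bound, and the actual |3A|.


|A| = 6.
Step 1: Compute A + A by enumerating all 36 pairs.
A + A = {-8, -7, -6, -5, -4, -3, -2, -1, 0, 1, 2, 3, 4, 5, 6, 10, 14}, so |A + A| = 17.
Step 2: Doubling constant K = |A + A|/|A| = 17/6 = 17/6 ≈ 2.8333.
Step 3: Plünnecke-Ruzsa gives |3A| ≤ K³·|A| = (2.8333)³ · 6 ≈ 136.4722.
Step 4: Compute 3A = A + A + A directly by enumerating all triples (a,b,c) ∈ A³; |3A| = 28.
Step 5: Check 28 ≤ 136.4722? Yes ✓.

K = 17/6, Plünnecke-Ruzsa bound K³|A| ≈ 136.4722, |3A| = 28, inequality holds.


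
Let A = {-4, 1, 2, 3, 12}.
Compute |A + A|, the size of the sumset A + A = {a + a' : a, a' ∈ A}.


A + A = {a + a' : a, a' ∈ A}; |A| = 5.
General bounds: 2|A| - 1 ≤ |A + A| ≤ |A|(|A|+1)/2, i.e. 9 ≤ |A + A| ≤ 15.
Lower bound 2|A|-1 is attained iff A is an arithmetic progression.
Enumerate sums a + a' for a ≤ a' (symmetric, so this suffices):
a = -4: -4+-4=-8, -4+1=-3, -4+2=-2, -4+3=-1, -4+12=8
a = 1: 1+1=2, 1+2=3, 1+3=4, 1+12=13
a = 2: 2+2=4, 2+3=5, 2+12=14
a = 3: 3+3=6, 3+12=15
a = 12: 12+12=24
Distinct sums: {-8, -3, -2, -1, 2, 3, 4, 5, 6, 8, 13, 14, 15, 24}
|A + A| = 14

|A + A| = 14


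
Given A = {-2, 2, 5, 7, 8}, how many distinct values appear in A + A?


A + A = {a + a' : a, a' ∈ A}; |A| = 5.
General bounds: 2|A| - 1 ≤ |A + A| ≤ |A|(|A|+1)/2, i.e. 9 ≤ |A + A| ≤ 15.
Lower bound 2|A|-1 is attained iff A is an arithmetic progression.
Enumerate sums a + a' for a ≤ a' (symmetric, so this suffices):
a = -2: -2+-2=-4, -2+2=0, -2+5=3, -2+7=5, -2+8=6
a = 2: 2+2=4, 2+5=7, 2+7=9, 2+8=10
a = 5: 5+5=10, 5+7=12, 5+8=13
a = 7: 7+7=14, 7+8=15
a = 8: 8+8=16
Distinct sums: {-4, 0, 3, 4, 5, 6, 7, 9, 10, 12, 13, 14, 15, 16}
|A + A| = 14

|A + A| = 14


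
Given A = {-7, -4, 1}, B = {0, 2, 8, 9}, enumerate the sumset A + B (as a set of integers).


A + B = {a + b : a ∈ A, b ∈ B}.
Enumerate all |A|·|B| = 3·4 = 12 pairs (a, b) and collect distinct sums.
a = -7: -7+0=-7, -7+2=-5, -7+8=1, -7+9=2
a = -4: -4+0=-4, -4+2=-2, -4+8=4, -4+9=5
a = 1: 1+0=1, 1+2=3, 1+8=9, 1+9=10
Collecting distinct sums: A + B = {-7, -5, -4, -2, 1, 2, 3, 4, 5, 9, 10}
|A + B| = 11

A + B = {-7, -5, -4, -2, 1, 2, 3, 4, 5, 9, 10}


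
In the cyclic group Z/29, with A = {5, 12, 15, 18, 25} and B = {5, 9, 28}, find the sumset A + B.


Work in Z/29Z: reduce every sum a + b modulo 29.
Enumerate all 15 pairs:
a = 5: 5+5=10, 5+9=14, 5+28=4
a = 12: 12+5=17, 12+9=21, 12+28=11
a = 15: 15+5=20, 15+9=24, 15+28=14
a = 18: 18+5=23, 18+9=27, 18+28=17
a = 25: 25+5=1, 25+9=5, 25+28=24
Distinct residues collected: {1, 4, 5, 10, 11, 14, 17, 20, 21, 23, 24, 27}
|A + B| = 12 (out of 29 total residues).

A + B = {1, 4, 5, 10, 11, 14, 17, 20, 21, 23, 24, 27}


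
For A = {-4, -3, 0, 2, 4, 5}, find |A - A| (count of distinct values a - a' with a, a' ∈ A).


A - A = {a - a' : a, a' ∈ A}; |A| = 6.
Bounds: 2|A|-1 ≤ |A - A| ≤ |A|² - |A| + 1, i.e. 11 ≤ |A - A| ≤ 31.
Note: 0 ∈ A - A always (from a - a). The set is symmetric: if d ∈ A - A then -d ∈ A - A.
Enumerate nonzero differences d = a - a' with a > a' (then include -d):
Positive differences: {1, 2, 3, 4, 5, 6, 7, 8, 9}
Full difference set: {0} ∪ (positive diffs) ∪ (negative diffs).
|A - A| = 1 + 2·9 = 19 (matches direct enumeration: 19).

|A - A| = 19


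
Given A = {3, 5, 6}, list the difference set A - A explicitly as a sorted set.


A - A = {a - a' : a, a' ∈ A}.
Compute a - a' for each ordered pair (a, a'):
a = 3: 3-3=0, 3-5=-2, 3-6=-3
a = 5: 5-3=2, 5-5=0, 5-6=-1
a = 6: 6-3=3, 6-5=1, 6-6=0
Collecting distinct values (and noting 0 appears from a-a):
A - A = {-3, -2, -1, 0, 1, 2, 3}
|A - A| = 7

A - A = {-3, -2, -1, 0, 1, 2, 3}


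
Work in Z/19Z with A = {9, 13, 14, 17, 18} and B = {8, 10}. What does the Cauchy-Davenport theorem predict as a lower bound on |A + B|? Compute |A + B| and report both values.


Cauchy-Davenport: |A + B| ≥ min(p, |A| + |B| - 1) for A, B nonempty in Z/pZ.
|A| = 5, |B| = 2, p = 19.
CD lower bound = min(19, 5 + 2 - 1) = min(19, 6) = 6.
Compute A + B mod 19 directly:
a = 9: 9+8=17, 9+10=0
a = 13: 13+8=2, 13+10=4
a = 14: 14+8=3, 14+10=5
a = 17: 17+8=6, 17+10=8
a = 18: 18+8=7, 18+10=9
A + B = {0, 2, 3, 4, 5, 6, 7, 8, 9, 17}, so |A + B| = 10.
Verify: 10 ≥ 6? Yes ✓.

CD lower bound = 6, actual |A + B| = 10.


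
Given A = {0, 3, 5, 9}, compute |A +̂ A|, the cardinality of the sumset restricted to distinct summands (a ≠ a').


Restricted sumset: A +̂ A = {a + a' : a ∈ A, a' ∈ A, a ≠ a'}.
Equivalently, take A + A and drop any sum 2a that is achievable ONLY as a + a for a ∈ A (i.e. sums representable only with equal summands).
Enumerate pairs (a, a') with a < a' (symmetric, so each unordered pair gives one sum; this covers all a ≠ a'):
  0 + 3 = 3
  0 + 5 = 5
  0 + 9 = 9
  3 + 5 = 8
  3 + 9 = 12
  5 + 9 = 14
Collected distinct sums: {3, 5, 8, 9, 12, 14}
|A +̂ A| = 6
(Reference bound: |A +̂ A| ≥ 2|A| - 3 for |A| ≥ 2, with |A| = 4 giving ≥ 5.)

|A +̂ A| = 6


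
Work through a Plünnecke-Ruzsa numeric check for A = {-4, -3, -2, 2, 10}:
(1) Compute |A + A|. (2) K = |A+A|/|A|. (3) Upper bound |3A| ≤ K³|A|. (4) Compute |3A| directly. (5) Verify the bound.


|A| = 5.
Step 1: Compute A + A by enumerating all 25 pairs.
A + A = {-8, -7, -6, -5, -4, -2, -1, 0, 4, 6, 7, 8, 12, 20}, so |A + A| = 14.
Step 2: Doubling constant K = |A + A|/|A| = 14/5 = 14/5 ≈ 2.8000.
Step 3: Plünnecke-Ruzsa gives |3A| ≤ K³·|A| = (2.8000)³ · 5 ≈ 109.7600.
Step 4: Compute 3A = A + A + A directly by enumerating all triples (a,b,c) ∈ A³; |3A| = 27.
Step 5: Check 27 ≤ 109.7600? Yes ✓.

K = 14/5, Plünnecke-Ruzsa bound K³|A| ≈ 109.7600, |3A| = 27, inequality holds.


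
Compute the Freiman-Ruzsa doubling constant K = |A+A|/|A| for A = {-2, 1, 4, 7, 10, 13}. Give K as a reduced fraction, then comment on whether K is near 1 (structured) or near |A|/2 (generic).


|A| = 6.
Compute A + A by enumerating all 36 pairs.
A + A = {-4, -1, 2, 5, 8, 11, 14, 17, 20, 23, 26}, so |A + A| = 11.
K = |A + A| / |A| = 11/6 (already in lowest terms) ≈ 1.8333.
Reference: AP of size 6 gives K = 11/6 ≈ 1.8333; a fully generic set of size 6 gives K ≈ 3.5000.

|A| = 6, |A + A| = 11, K = 11/6.


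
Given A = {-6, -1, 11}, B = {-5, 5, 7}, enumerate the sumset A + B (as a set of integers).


A + B = {a + b : a ∈ A, b ∈ B}.
Enumerate all |A|·|B| = 3·3 = 9 pairs (a, b) and collect distinct sums.
a = -6: -6+-5=-11, -6+5=-1, -6+7=1
a = -1: -1+-5=-6, -1+5=4, -1+7=6
a = 11: 11+-5=6, 11+5=16, 11+7=18
Collecting distinct sums: A + B = {-11, -6, -1, 1, 4, 6, 16, 18}
|A + B| = 8

A + B = {-11, -6, -1, 1, 4, 6, 16, 18}


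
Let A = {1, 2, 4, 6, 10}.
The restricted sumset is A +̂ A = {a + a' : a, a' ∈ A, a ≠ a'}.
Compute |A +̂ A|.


Restricted sumset: A +̂ A = {a + a' : a ∈ A, a' ∈ A, a ≠ a'}.
Equivalently, take A + A and drop any sum 2a that is achievable ONLY as a + a for a ∈ A (i.e. sums representable only with equal summands).
Enumerate pairs (a, a') with a < a' (symmetric, so each unordered pair gives one sum; this covers all a ≠ a'):
  1 + 2 = 3
  1 + 4 = 5
  1 + 6 = 7
  1 + 10 = 11
  2 + 4 = 6
  2 + 6 = 8
  2 + 10 = 12
  4 + 6 = 10
  4 + 10 = 14
  6 + 10 = 16
Collected distinct sums: {3, 5, 6, 7, 8, 10, 11, 12, 14, 16}
|A +̂ A| = 10
(Reference bound: |A +̂ A| ≥ 2|A| - 3 for |A| ≥ 2, with |A| = 5 giving ≥ 7.)

|A +̂ A| = 10


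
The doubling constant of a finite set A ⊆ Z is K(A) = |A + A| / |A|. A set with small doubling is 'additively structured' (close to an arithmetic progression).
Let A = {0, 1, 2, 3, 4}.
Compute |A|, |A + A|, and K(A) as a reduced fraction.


|A| = 5.
Compute A + A by enumerating all 25 pairs.
A + A = {0, 1, 2, 3, 4, 5, 6, 7, 8}, so |A + A| = 9.
K = |A + A| / |A| = 9/5 (already in lowest terms) ≈ 1.8000.
Reference: AP of size 5 gives K = 9/5 ≈ 1.8000; a fully generic set of size 5 gives K ≈ 3.0000.

|A| = 5, |A + A| = 9, K = 9/5.


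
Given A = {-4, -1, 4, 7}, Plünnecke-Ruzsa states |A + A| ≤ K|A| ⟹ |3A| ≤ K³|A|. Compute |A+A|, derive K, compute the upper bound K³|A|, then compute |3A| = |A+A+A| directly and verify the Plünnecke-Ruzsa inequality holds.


|A| = 4.
Step 1: Compute A + A by enumerating all 16 pairs.
A + A = {-8, -5, -2, 0, 3, 6, 8, 11, 14}, so |A + A| = 9.
Step 2: Doubling constant K = |A + A|/|A| = 9/4 = 9/4 ≈ 2.2500.
Step 3: Plünnecke-Ruzsa gives |3A| ≤ K³·|A| = (2.2500)³ · 4 ≈ 45.5625.
Step 4: Compute 3A = A + A + A directly by enumerating all triples (a,b,c) ∈ A³; |3A| = 16.
Step 5: Check 16 ≤ 45.5625? Yes ✓.

K = 9/4, Plünnecke-Ruzsa bound K³|A| ≈ 45.5625, |3A| = 16, inequality holds.


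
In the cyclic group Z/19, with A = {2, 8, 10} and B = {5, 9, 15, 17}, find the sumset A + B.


Work in Z/19Z: reduce every sum a + b modulo 19.
Enumerate all 12 pairs:
a = 2: 2+5=7, 2+9=11, 2+15=17, 2+17=0
a = 8: 8+5=13, 8+9=17, 8+15=4, 8+17=6
a = 10: 10+5=15, 10+9=0, 10+15=6, 10+17=8
Distinct residues collected: {0, 4, 6, 7, 8, 11, 13, 15, 17}
|A + B| = 9 (out of 19 total residues).

A + B = {0, 4, 6, 7, 8, 11, 13, 15, 17}
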